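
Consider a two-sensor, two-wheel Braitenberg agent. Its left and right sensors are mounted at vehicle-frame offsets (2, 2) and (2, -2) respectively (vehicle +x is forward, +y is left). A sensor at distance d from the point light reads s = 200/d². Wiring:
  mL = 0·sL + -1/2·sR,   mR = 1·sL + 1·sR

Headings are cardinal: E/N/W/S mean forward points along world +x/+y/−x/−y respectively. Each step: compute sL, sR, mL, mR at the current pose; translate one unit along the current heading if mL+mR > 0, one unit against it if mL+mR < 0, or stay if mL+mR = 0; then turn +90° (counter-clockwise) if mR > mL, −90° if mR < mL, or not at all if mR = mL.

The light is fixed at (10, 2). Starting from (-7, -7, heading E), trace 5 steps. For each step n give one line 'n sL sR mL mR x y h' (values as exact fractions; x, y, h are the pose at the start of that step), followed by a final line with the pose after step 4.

0 100/137 100/173 -50/173 31000/23701 -7 -7 E
1 200/373 40/49 -20/49 24720/18277 -6 -7 N
2 25/53 5/9 -5/18 490/477 -6 -6 W
3 8/13 200/461 -100/461 6288/5993 -7 -6 S
4 100/137 100/173 -50/173 31000/23701 -7 -7 E
final -6 -7 N

n=0: pose=(-7,-7,E); sL=100/137, sR=100/173; mL=-50/173, mR=31000/23701; mL+mR=24150/23701 → advance +1; mR−mL=37850/23701 → turn +1·90°
n=1: pose=(-6,-7,N); sL=200/373, sR=40/49; mL=-20/49, mR=24720/18277; mL+mR=17260/18277 → advance +1; mR−mL=32180/18277 → turn +1·90°
n=2: pose=(-6,-6,W); sL=25/53, sR=5/9; mL=-5/18, mR=490/477; mL+mR=715/954 → advance +1; mR−mL=415/318 → turn +1·90°
n=3: pose=(-7,-6,S); sL=8/13, sR=200/461; mL=-100/461, mR=6288/5993; mL+mR=4988/5993 → advance +1; mR−mL=7588/5993 → turn +1·90°
n=4: pose=(-7,-7,E); sL=100/137, sR=100/173; mL=-50/173, mR=31000/23701; mL+mR=24150/23701 → advance +1; mR−mL=37850/23701 → turn +1·90°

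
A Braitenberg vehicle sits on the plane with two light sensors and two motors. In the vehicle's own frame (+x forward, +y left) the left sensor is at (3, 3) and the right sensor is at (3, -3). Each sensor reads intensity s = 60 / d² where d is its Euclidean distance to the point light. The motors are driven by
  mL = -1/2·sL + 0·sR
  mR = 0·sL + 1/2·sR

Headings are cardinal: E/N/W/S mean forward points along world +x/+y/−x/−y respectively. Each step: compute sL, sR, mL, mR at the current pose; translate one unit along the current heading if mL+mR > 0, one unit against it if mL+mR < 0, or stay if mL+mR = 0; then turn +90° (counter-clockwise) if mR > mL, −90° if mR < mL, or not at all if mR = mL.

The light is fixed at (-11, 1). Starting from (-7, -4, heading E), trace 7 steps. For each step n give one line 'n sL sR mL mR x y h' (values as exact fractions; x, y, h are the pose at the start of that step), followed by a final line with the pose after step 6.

0 60/53 60/113 -30/53 30/113 -7 -4 E
1 15 3/2 -15/2 3/4 -8 -4 N
2 20/27 20/3 -10/27 10/3 -8 -5 W
3 30/53 30/41 -15/53 15/41 -9 -5 S
4 60/41 12/25 -30/41 6/25 -9 -6 E
5 3 15/8 -3/2 15/16 -10 -6 N
6 12/25 60/29 -6/25 30/29 -10 -7 W
final -11 -7 S

n=0: pose=(-7,-4,E); sL=60/53, sR=60/113; mL=-30/53, mR=30/113; mL+mR=-1800/5989 → advance -1; mR−mL=4980/5989 → turn +1·90°
n=1: pose=(-8,-4,N); sL=15, sR=3/2; mL=-15/2, mR=3/4; mL+mR=-27/4 → advance -1; mR−mL=33/4 → turn +1·90°
n=2: pose=(-8,-5,W); sL=20/27, sR=20/3; mL=-10/27, mR=10/3; mL+mR=80/27 → advance +1; mR−mL=100/27 → turn +1·90°
n=3: pose=(-9,-5,S); sL=30/53, sR=30/41; mL=-15/53, mR=15/41; mL+mR=180/2173 → advance +1; mR−mL=1410/2173 → turn +1·90°
n=4: pose=(-9,-6,E); sL=60/41, sR=12/25; mL=-30/41, mR=6/25; mL+mR=-504/1025 → advance -1; mR−mL=996/1025 → turn +1·90°
n=5: pose=(-10,-6,N); sL=3, sR=15/8; mL=-3/2, mR=15/16; mL+mR=-9/16 → advance -1; mR−mL=39/16 → turn +1·90°
n=6: pose=(-10,-7,W); sL=12/25, sR=60/29; mL=-6/25, mR=30/29; mL+mR=576/725 → advance +1; mR−mL=924/725 → turn +1·90°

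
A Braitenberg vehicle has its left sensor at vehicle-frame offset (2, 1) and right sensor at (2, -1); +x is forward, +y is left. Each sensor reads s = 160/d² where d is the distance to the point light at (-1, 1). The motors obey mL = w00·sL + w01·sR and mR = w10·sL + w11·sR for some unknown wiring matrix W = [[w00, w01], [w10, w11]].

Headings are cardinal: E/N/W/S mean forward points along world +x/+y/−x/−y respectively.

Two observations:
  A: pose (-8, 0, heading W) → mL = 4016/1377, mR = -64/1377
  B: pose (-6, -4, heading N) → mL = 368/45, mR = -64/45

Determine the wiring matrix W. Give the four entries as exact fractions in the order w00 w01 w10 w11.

1/2 1 1/2 -1/2

obs A: pose=(-8,0,W) → sL=32/17, sR=160/81, mL=4016/1377, mR=-64/1377
obs B: pose=(-6,-4,N) → sL=32/9, sR=32/5, mL=368/45, mR=-64/45
sensor matrix S = [[32/17, 160/81], [32/9, 32/5]]; det S = 311296/61965
solve [mL_A; mL_B] = S·[w00; w01] and [mR_A; mR_B] = S·[w10; w11]:
  w00 = 1/2, w01 = 1, w10 = 1/2, w11 = -1/2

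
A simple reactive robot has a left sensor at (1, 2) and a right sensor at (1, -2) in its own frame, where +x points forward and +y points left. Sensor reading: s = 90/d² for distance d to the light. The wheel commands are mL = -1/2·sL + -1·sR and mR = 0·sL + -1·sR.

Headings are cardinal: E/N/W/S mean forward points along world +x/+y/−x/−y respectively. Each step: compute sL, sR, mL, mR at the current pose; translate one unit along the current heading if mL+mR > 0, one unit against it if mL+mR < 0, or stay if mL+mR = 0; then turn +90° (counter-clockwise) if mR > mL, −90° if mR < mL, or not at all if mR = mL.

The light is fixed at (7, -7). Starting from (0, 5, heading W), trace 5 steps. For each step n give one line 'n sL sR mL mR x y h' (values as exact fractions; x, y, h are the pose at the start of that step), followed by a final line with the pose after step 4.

n=0: pose=(0,5,W); sL=45/82, sR=9/26; mL=-1323/2132, mR=-9/26; mL+mR=-2061/2132 → advance -1; mR−mL=45/164 → turn +1·90°
n=1: pose=(1,5,S); sL=90/137, sR=18/37; mL=-4131/5069, mR=-18/37; mL+mR=-6597/5069 → advance -1; mR−mL=45/137 → turn +1·90°
n=2: pose=(1,6,E); sL=9/25, sR=45/73; mL=-2907/3650, mR=-45/73; mL+mR=-5157/3650 → advance -1; mR−mL=9/50 → turn +1·90°
n=3: pose=(0,6,N); sL=90/277, sR=90/221; mL=-34875/61217, mR=-90/221; mL+mR=-59805/61217 → advance -1; mR−mL=45/277 → turn +1·90°
n=4: pose=(0,5,W); sL=45/82, sR=9/26; mL=-1323/2132, mR=-9/26; mL+mR=-2061/2132 → advance -1; mR−mL=45/164 → turn +1·90°

0 45/82 9/26 -1323/2132 -9/26 0 5 W
1 90/137 18/37 -4131/5069 -18/37 1 5 S
2 9/25 45/73 -2907/3650 -45/73 1 6 E
3 90/277 90/221 -34875/61217 -90/221 0 6 N
4 45/82 9/26 -1323/2132 -9/26 0 5 W
final 1 5 S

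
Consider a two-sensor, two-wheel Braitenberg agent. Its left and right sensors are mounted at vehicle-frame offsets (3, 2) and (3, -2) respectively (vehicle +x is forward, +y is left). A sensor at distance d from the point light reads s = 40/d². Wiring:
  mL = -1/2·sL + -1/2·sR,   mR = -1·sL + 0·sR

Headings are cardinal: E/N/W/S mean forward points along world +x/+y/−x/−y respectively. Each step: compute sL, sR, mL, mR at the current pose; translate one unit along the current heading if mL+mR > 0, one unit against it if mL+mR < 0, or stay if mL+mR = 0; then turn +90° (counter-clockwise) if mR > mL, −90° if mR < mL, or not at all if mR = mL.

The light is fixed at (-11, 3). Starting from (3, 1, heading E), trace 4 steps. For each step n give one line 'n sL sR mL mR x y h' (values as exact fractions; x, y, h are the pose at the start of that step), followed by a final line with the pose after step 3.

0 40/289 8/61 -2376/17629 -40/289 3 1 E
1 4/25 20/73 -396/1825 -4/25 2 1 S
2 40/257 8/53 -2088/13621 -40/257 2 2 E
3 10/53 10/29 -410/1537 -10/53 1 2 S
final 1 3 E

n=0: pose=(3,1,E); sL=40/289, sR=8/61; mL=-2376/17629, mR=-40/289; mL+mR=-4816/17629 → advance -1; mR−mL=-64/17629 → turn -1·90°
n=1: pose=(2,1,S); sL=4/25, sR=20/73; mL=-396/1825, mR=-4/25; mL+mR=-688/1825 → advance -1; mR−mL=104/1825 → turn +1·90°
n=2: pose=(2,2,E); sL=40/257, sR=8/53; mL=-2088/13621, mR=-40/257; mL+mR=-4208/13621 → advance -1; mR−mL=-32/13621 → turn -1·90°
n=3: pose=(1,2,S); sL=10/53, sR=10/29; mL=-410/1537, mR=-10/53; mL+mR=-700/1537 → advance -1; mR−mL=120/1537 → turn +1·90°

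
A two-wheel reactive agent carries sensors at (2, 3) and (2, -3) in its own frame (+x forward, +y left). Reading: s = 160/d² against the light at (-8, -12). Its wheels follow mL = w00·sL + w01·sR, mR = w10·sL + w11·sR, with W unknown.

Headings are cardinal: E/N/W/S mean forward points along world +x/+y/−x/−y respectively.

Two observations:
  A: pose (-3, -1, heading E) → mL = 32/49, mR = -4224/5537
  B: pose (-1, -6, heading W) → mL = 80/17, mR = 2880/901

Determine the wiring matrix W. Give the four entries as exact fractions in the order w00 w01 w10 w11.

obs A: pose=(-3,-1,E) → sL=32/49, sR=160/113, mL=32/49, mR=-4224/5537
obs B: pose=(-1,-6,W) → sL=80/17, sR=80/53, mL=80/17, mR=2880/901
sensor matrix S = [[32/49, 160/113], [80/17, 80/53]]; det S = -28323840/4988837
solve [mL_A; mL_B] = S·[w00; w01] and [mR_A; mR_B] = S·[w10; w11]:
  w00 = 1, w01 = 0, w10 = 1, w11 = -1

1 0 1 -1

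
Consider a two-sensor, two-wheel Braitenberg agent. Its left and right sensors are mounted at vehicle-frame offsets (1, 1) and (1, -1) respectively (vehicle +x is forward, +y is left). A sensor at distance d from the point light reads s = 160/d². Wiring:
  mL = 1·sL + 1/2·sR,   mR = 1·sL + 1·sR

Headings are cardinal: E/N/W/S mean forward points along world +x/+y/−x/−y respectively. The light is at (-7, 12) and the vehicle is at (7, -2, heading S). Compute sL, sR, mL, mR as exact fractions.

16/45 80/197 4952/8865 6752/8865

left sensor world pos  = (8, -3); dL² = 450
right sensor world pos = (6, -3); dR² = 394
sL = 160/450 = 16/45
sR = 160/394 = 80/197
mL = 1·sL + 1/2·sR = 4952/8865
mR = 1·sL + 1·sR = 6752/8865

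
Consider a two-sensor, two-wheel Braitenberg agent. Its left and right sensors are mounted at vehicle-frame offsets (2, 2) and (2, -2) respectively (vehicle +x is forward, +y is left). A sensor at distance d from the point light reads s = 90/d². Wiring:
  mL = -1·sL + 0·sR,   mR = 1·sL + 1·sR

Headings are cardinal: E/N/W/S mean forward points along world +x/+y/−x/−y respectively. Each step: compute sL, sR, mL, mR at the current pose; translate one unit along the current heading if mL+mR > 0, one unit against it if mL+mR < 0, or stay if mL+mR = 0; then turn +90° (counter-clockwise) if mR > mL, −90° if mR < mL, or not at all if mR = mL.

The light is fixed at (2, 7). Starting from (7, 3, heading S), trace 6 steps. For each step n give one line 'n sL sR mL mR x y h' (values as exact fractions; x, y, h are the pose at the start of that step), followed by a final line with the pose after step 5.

n=0: pose=(7,3,S); sL=18/17, sR=2; mL=-18/17, mR=52/17; mL+mR=2 → advance +1; mR−mL=70/17 → turn +1·90°
n=1: pose=(7,2,E); sL=45/29, sR=45/49; mL=-45/29, mR=3510/1421; mL+mR=45/49 → advance +1; mR−mL=5715/1421 → turn +1·90°
n=2: pose=(8,2,N); sL=18/5, sR=90/73; mL=-18/5, mR=1764/365; mL+mR=90/73 → advance +1; mR−mL=3078/365 → turn +1·90°
n=3: pose=(8,3,W); sL=45/26, sR=9/2; mL=-45/26, mR=81/13; mL+mR=9/2 → advance +1; mR−mL=207/26 → turn +1·90°
n=4: pose=(7,3,S); sL=18/17, sR=2; mL=-18/17, mR=52/17; mL+mR=2 → advance +1; mR−mL=70/17 → turn +1·90°
n=5: pose=(7,2,E); sL=45/29, sR=45/49; mL=-45/29, mR=3510/1421; mL+mR=45/49 → advance +1; mR−mL=5715/1421 → turn +1·90°

0 18/17 2 -18/17 52/17 7 3 S
1 45/29 45/49 -45/29 3510/1421 7 2 E
2 18/5 90/73 -18/5 1764/365 8 2 N
3 45/26 9/2 -45/26 81/13 8 3 W
4 18/17 2 -18/17 52/17 7 3 S
5 45/29 45/49 -45/29 3510/1421 7 2 E
final 8 2 N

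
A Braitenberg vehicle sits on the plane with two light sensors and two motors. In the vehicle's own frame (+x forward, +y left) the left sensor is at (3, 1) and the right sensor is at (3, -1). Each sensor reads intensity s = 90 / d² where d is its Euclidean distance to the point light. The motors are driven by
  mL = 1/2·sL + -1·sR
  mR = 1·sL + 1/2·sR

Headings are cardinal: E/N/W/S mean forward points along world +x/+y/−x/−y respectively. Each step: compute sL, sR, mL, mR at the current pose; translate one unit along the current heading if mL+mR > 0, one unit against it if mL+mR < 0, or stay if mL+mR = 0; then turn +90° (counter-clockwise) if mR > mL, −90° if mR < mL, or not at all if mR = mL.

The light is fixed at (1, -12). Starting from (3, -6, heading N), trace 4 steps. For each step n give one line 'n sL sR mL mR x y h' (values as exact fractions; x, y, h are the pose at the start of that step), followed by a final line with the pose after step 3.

n=0: pose=(3,-6,N); sL=45/41, sR=1; mL=-37/82, mR=131/82; mL+mR=47/41 → advance +1; mR−mL=84/41 → turn +1·90°
n=1: pose=(3,-5,W); sL=90/37, sR=18/13; mL=-81/481, mR=1503/481; mL+mR=1422/481 → advance +1; mR−mL=1584/481 → turn +1·90°
n=2: pose=(2,-5,S); sL=9/2, sR=45/8; mL=-27/8, mR=117/16; mL+mR=63/16 → advance +1; mR−mL=171/16 → turn +1·90°
n=3: pose=(2,-6,E); sL=18/13, sR=90/41; mL=-801/533, mR=1323/533; mL+mR=522/533 → advance +1; mR−mL=2124/533 → turn +1·90°

0 45/41 1 -37/82 131/82 3 -6 N
1 90/37 18/13 -81/481 1503/481 3 -5 W
2 9/2 45/8 -27/8 117/16 2 -5 S
3 18/13 90/41 -801/533 1323/533 2 -6 E
final 3 -6 N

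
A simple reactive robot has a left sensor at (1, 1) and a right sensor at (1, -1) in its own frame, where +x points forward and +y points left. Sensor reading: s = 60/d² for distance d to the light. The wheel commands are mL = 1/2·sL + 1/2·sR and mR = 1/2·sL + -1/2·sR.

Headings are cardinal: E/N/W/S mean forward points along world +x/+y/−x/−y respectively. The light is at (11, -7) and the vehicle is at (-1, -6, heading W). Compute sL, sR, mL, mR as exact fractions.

left sensor world pos  = (-2, -7); dL² = 169
right sensor world pos = (-2, -5); dR² = 173
sL = 60/169 = 60/169
sR = 60/173 = 60/173
mL = 1/2·sL + 1/2·sR = 10260/29237
mR = 1/2·sL + -1/2·sR = 120/29237

60/169 60/173 10260/29237 120/29237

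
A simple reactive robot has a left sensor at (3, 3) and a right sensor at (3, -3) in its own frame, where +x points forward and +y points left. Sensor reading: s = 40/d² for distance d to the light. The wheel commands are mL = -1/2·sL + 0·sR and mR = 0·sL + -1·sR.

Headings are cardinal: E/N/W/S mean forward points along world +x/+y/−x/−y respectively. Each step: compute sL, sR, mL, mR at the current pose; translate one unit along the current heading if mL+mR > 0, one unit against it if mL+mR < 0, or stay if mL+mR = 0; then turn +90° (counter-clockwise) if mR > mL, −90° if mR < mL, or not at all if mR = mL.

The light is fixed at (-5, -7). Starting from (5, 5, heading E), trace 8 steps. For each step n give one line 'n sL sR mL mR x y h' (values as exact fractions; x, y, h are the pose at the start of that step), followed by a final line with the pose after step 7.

n=0: pose=(5,5,E); sL=20/197, sR=4/25; mL=-10/197, mR=-4/25; mL+mR=-1038/4925 → advance -1; mR−mL=-538/4925 → turn -1·90°
n=1: pose=(4,5,S); sL=8/45, sR=40/117; mL=-4/45, mR=-40/117; mL+mR=-28/65 → advance -1; mR−mL=-148/585 → turn -1·90°
n=2: pose=(4,6,W); sL=5/17, sR=10/73; mL=-5/34, mR=-10/73; mL+mR=-705/2482 → advance -1; mR−mL=25/2482 → turn +1·90°
n=3: pose=(5,6,S); sL=40/269, sR=40/149; mL=-20/269, mR=-40/149; mL+mR=-13740/40081 → advance -1; mR−mL=-7780/40081 → turn -1·90°
n=4: pose=(5,7,W); sL=4/17, sR=20/169; mL=-2/17, mR=-20/169; mL+mR=-678/2873 → advance -1; mR−mL=-2/2873 → turn -1·90°
n=5: pose=(6,7,N); sL=40/353, sR=8/97; mL=-20/353, mR=-8/97; mL+mR=-4764/34241 → advance -1; mR−mL=-884/34241 → turn -1·90°
n=6: pose=(6,6,E); sL=10/113, sR=5/37; mL=-5/113, mR=-5/37; mL+mR=-750/4181 → advance -1; mR−mL=-380/4181 → turn -1·90°
n=7: pose=(5,6,S); sL=40/269, sR=40/149; mL=-20/269, mR=-40/149; mL+mR=-13740/40081 → advance -1; mR−mL=-7780/40081 → turn -1·90°

0 20/197 4/25 -10/197 -4/25 5 5 E
1 8/45 40/117 -4/45 -40/117 4 5 S
2 5/17 10/73 -5/34 -10/73 4 6 W
3 40/269 40/149 -20/269 -40/149 5 6 S
4 4/17 20/169 -2/17 -20/169 5 7 W
5 40/353 8/97 -20/353 -8/97 6 7 N
6 10/113 5/37 -5/113 -5/37 6 6 E
7 40/269 40/149 -20/269 -40/149 5 6 S
final 5 7 W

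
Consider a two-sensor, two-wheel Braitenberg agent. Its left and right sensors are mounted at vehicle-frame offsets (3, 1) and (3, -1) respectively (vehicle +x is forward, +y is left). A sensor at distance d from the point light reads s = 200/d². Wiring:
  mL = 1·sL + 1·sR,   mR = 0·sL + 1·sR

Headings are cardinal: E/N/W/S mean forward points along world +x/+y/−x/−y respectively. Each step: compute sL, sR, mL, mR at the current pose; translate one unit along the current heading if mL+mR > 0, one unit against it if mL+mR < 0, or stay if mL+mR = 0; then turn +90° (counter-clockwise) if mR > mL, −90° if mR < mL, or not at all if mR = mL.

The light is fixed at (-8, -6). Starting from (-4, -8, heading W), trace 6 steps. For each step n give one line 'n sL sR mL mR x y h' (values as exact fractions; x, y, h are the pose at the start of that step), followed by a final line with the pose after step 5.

n=0: pose=(-4,-8,W); sL=20, sR=100; mL=120, mR=100; mL+mR=220 → advance +1; mR−mL=-20 → turn -1·90°
n=1: pose=(-5,-8,N); sL=40, sR=200/17; mL=880/17, mR=200/17; mL+mR=1080/17 → advance +1; mR−mL=-40 → turn -1·90°
n=2: pose=(-5,-7,E); sL=50/9, sR=5; mL=95/9, mR=5; mL+mR=140/9 → advance +1; mR−mL=-50/9 → turn -1·90°
n=3: pose=(-4,-7,S); sL=200/41, sR=8; mL=528/41, mR=8; mL+mR=856/41 → advance +1; mR−mL=-200/41 → turn -1·90°
n=4: pose=(-4,-8,W); sL=20, sR=100; mL=120, mR=100; mL+mR=220 → advance +1; mR−mL=-20 → turn -1·90°
n=5: pose=(-5,-8,N); sL=40, sR=200/17; mL=880/17, mR=200/17; mL+mR=1080/17 → advance +1; mR−mL=-40 → turn -1·90°

0 20 100 120 100 -4 -8 W
1 40 200/17 880/17 200/17 -5 -8 N
2 50/9 5 95/9 5 -5 -7 E
3 200/41 8 528/41 8 -4 -7 S
4 20 100 120 100 -4 -8 W
5 40 200/17 880/17 200/17 -5 -8 N
final -5 -7 E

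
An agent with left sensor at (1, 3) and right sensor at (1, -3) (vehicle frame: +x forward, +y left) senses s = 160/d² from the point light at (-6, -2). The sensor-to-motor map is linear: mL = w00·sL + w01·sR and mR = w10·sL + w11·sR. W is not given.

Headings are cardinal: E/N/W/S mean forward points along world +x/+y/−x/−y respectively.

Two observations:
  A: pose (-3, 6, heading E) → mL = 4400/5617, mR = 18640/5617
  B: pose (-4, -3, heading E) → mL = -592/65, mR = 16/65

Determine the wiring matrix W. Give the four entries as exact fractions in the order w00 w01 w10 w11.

obs A: pose=(-3,6,E) → sL=160/137, sR=160/41, mL=4400/5617, mR=18640/5617
obs B: pose=(-4,-3,E) → sL=160/13, sR=32/5, mL=-592/65, mR=16/65
sensor matrix S = [[160/137, 160/41], [160/13, 32/5]]; det S = -2961408/73021
solve [mL_A; mL_B] = S·[w00; w01] and [mR_A; mR_B] = S·[w10; w11]:
  w00 = -1, w01 = 1/2, w10 = -1/2, w11 = 1

-1 1/2 -1/2 1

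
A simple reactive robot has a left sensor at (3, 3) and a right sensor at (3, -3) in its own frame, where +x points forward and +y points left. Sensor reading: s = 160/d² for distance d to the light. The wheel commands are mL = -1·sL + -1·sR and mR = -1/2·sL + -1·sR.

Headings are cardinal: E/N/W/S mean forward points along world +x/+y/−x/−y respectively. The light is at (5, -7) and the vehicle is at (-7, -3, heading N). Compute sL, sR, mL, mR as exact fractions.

80/137 16/13 -3232/1781 -2712/1781

left sensor world pos  = (-10, 0); dL² = 274
right sensor world pos = (-4, 0); dR² = 130
sL = 160/274 = 80/137
sR = 160/130 = 16/13
mL = -1·sL + -1·sR = -3232/1781
mR = -1/2·sL + -1·sR = -2712/1781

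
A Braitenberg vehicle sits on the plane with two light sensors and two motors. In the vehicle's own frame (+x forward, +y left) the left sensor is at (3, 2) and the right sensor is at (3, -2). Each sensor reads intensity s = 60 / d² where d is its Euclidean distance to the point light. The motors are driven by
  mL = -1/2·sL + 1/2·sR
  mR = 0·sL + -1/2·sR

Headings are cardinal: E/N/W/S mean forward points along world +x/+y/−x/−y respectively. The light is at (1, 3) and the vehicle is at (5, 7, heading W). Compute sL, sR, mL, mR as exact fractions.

left sensor world pos  = (2, 5); dL² = 5
right sensor world pos = (2, 9); dR² = 37
sL = 60/5 = 12
sR = 60/37 = 60/37
mL = -1/2·sL + 1/2·sR = -192/37
mR = 0·sL + -1/2·sR = -30/37

12 60/37 -192/37 -30/37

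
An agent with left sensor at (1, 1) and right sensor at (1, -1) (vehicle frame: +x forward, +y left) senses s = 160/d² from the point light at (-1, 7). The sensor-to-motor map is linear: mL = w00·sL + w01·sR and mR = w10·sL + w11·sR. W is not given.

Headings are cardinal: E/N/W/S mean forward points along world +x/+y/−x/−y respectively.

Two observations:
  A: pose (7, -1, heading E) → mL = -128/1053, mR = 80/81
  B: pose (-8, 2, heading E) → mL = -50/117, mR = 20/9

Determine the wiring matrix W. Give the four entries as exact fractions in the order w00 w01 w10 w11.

obs A: pose=(7,-1,E) → sL=16/13, sR=80/81, mL=-128/1053, mR=80/81
obs B: pose=(-8,2,E) → sL=40/13, sR=20/9, mL=-50/117, mR=20/9
sensor matrix S = [[16/13, 80/81], [40/13, 20/9]]; det S = -320/1053
solve [mL_A; mL_B] = S·[w00; w01] and [mR_A; mR_B] = S·[w10; w11]:
  w00 = -1/2, w01 = 1/2, w10 = 0, w11 = 1

-1/2 1/2 0 1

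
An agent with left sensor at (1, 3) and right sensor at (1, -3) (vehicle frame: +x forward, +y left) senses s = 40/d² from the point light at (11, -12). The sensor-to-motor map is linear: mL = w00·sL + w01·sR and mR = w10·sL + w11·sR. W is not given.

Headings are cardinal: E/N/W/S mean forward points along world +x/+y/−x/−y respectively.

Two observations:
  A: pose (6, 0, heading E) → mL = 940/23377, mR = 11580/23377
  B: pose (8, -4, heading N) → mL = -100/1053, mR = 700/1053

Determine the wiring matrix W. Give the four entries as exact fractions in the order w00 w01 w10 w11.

obs A: pose=(6,0,E) → sL=40/241, sR=40/97, mL=940/23377, mR=11580/23377
obs B: pose=(8,-4,N) → sL=40/117, sR=40/81, mL=-100/1053, mR=700/1053
sensor matrix S = [[40/241, 40/97], [40/117, 40/81]]; det S = -1452800/24615981
solve [mL_A; mL_B] = S·[w00; w01] and [mR_A; mR_B] = S·[w10; w11]:
  w00 = -1, w01 = 1/2, w10 = 1/2, w11 = 1

-1 1/2 1/2 1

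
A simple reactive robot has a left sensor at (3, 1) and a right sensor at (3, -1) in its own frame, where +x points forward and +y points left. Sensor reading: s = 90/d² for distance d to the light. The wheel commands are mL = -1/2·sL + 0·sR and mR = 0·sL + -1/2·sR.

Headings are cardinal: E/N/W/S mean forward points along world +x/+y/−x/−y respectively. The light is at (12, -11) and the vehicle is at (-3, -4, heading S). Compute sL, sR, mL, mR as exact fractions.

45/106 45/136 -45/212 -45/272

left sensor world pos  = (-2, -7); dL² = 212
right sensor world pos = (-4, -7); dR² = 272
sL = 90/212 = 45/106
sR = 90/272 = 45/136
mL = -1/2·sL + 0·sR = -45/212
mR = 0·sL + -1/2·sR = -45/272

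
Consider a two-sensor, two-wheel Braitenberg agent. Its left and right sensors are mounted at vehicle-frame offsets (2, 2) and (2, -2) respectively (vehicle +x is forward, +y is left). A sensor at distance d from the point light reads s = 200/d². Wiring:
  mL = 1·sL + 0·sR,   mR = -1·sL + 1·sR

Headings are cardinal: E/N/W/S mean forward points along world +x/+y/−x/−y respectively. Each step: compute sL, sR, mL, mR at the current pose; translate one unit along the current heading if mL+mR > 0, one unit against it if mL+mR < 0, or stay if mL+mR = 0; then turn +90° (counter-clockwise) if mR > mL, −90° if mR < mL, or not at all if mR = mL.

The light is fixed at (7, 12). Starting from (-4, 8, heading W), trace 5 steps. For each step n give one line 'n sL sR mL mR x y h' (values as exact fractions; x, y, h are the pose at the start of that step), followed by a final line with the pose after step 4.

0 40/41 200/173 40/41 1280/7093 -4 8 W
1 1 25/13 1 12/13 -5 8 N
2 200/101 8/5 200/101 -192/505 -5 9 E
3 100/53 100/97 100/53 -4400/5141 -4 9 S
4 40/41 200/173 40/41 1280/7093 -4 8 W
final -5 8 N

n=0: pose=(-4,8,W); sL=40/41, sR=200/173; mL=40/41, mR=1280/7093; mL+mR=200/173 → advance +1; mR−mL=-5640/7093 → turn -1·90°
n=1: pose=(-5,8,N); sL=1, sR=25/13; mL=1, mR=12/13; mL+mR=25/13 → advance +1; mR−mL=-1/13 → turn -1·90°
n=2: pose=(-5,9,E); sL=200/101, sR=8/5; mL=200/101, mR=-192/505; mL+mR=8/5 → advance +1; mR−mL=-1192/505 → turn -1·90°
n=3: pose=(-4,9,S); sL=100/53, sR=100/97; mL=100/53, mR=-4400/5141; mL+mR=100/97 → advance +1; mR−mL=-14100/5141 → turn -1·90°
n=4: pose=(-4,8,W); sL=40/41, sR=200/173; mL=40/41, mR=1280/7093; mL+mR=200/173 → advance +1; mR−mL=-5640/7093 → turn -1·90°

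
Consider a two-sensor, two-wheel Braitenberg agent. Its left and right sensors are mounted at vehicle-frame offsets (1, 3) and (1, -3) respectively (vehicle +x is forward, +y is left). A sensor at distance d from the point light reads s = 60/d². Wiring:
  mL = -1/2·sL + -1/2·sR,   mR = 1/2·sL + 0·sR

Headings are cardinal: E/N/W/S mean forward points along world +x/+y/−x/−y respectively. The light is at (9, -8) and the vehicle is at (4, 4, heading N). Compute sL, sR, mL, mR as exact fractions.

60/233 60/173 -12180/40309 30/233

left sensor world pos  = (1, 5); dL² = 233
right sensor world pos = (7, 5); dR² = 173
sL = 60/233 = 60/233
sR = 60/173 = 60/173
mL = -1/2·sL + -1/2·sR = -12180/40309
mR = 1/2·sL + 0·sR = 30/233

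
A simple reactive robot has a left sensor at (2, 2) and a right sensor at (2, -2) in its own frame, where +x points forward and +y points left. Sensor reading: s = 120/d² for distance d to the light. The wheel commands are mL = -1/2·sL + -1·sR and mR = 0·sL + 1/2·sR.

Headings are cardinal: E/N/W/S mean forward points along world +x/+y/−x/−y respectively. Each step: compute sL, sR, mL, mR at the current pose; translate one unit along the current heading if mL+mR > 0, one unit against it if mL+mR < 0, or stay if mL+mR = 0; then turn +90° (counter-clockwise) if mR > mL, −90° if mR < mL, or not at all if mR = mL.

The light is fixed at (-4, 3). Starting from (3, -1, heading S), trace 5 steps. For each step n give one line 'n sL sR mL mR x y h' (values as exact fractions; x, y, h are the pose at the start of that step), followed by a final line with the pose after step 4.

n=0: pose=(3,-1,S); sL=40/39, sR=120/61; mL=-5900/2379, mR=60/61; mL+mR=-3560/2379 → advance -1; mR−mL=8240/2379 → turn +1·90°
n=1: pose=(3,0,E); sL=60/41, sR=60/53; mL=-4050/2173, mR=30/53; mL+mR=-2820/2173 → advance -1; mR−mL=5280/2173 → turn +1·90°
n=2: pose=(2,0,N); sL=120/17, sR=24/13; mL=-1188/221, mR=12/13; mL+mR=-984/221 → advance -1; mR−mL=1392/221 → turn +1·90°
n=3: pose=(2,-1,W); sL=30/13, sR=6; mL=-93/13, mR=3; mL+mR=-54/13 → advance -1; mR−mL=132/13 → turn +1·90°
n=4: pose=(3,-1,S); sL=40/39, sR=120/61; mL=-5900/2379, mR=60/61; mL+mR=-3560/2379 → advance -1; mR−mL=8240/2379 → turn +1·90°

0 40/39 120/61 -5900/2379 60/61 3 -1 S
1 60/41 60/53 -4050/2173 30/53 3 0 E
2 120/17 24/13 -1188/221 12/13 2 0 N
3 30/13 6 -93/13 3 2 -1 W
4 40/39 120/61 -5900/2379 60/61 3 -1 S
final 3 0 E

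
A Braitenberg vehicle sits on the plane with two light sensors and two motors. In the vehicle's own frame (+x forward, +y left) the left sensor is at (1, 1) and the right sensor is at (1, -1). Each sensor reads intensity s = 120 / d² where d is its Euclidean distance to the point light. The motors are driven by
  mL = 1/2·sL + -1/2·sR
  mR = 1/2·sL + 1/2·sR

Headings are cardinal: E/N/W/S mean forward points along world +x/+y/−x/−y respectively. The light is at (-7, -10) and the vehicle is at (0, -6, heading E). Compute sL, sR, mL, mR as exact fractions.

left sensor world pos  = (1, -5); dL² = 89
right sensor world pos = (1, -7); dR² = 73
sL = 120/89 = 120/89
sR = 120/73 = 120/73
mL = 1/2·sL + -1/2·sR = -960/6497
mR = 1/2·sL + 1/2·sR = 9720/6497

120/89 120/73 -960/6497 9720/6497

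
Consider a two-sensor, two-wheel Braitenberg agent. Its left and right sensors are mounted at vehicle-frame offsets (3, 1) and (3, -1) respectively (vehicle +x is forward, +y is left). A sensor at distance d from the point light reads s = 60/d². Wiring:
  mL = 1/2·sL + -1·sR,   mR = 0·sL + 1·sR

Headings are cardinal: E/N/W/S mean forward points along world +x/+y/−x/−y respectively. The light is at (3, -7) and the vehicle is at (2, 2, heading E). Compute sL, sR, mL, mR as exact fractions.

15/26 15/17 -525/884 15/17

left sensor world pos  = (5, 3); dL² = 104
right sensor world pos = (5, 1); dR² = 68
sL = 60/104 = 15/26
sR = 60/68 = 15/17
mL = 1/2·sL + -1·sR = -525/884
mR = 0·sL + 1·sR = 15/17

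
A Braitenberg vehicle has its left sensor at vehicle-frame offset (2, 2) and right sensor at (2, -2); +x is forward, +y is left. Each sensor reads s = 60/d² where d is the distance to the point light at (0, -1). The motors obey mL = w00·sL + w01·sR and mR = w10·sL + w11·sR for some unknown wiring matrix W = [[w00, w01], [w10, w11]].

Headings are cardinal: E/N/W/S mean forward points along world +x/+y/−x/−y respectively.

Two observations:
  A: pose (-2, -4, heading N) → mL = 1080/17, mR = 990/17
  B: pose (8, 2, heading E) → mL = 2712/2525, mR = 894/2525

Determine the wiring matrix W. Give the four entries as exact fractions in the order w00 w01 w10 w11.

obs A: pose=(-2,-4,N) → sL=60/17, sR=60, mL=1080/17, mR=990/17
obs B: pose=(8,2,E) → sL=12/25, sR=60/101, mL=2712/2525, mR=894/2525
sensor matrix S = [[60/17, 60], [12/25, 60/101]]; det S = -229248/8585
solve [mL_A; mL_B] = S·[w00; w01] and [mR_A; mR_B] = S·[w10; w11]:
  w00 = 1, w01 = 1, w10 = -1/2, w11 = 1

1 1 -1/2 1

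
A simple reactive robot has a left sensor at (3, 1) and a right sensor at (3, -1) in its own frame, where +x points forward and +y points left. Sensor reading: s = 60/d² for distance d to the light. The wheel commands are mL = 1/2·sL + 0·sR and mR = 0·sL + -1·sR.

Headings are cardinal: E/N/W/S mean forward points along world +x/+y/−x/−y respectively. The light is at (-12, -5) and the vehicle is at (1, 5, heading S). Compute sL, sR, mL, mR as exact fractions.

12/49 60/193 6/49 -60/193

left sensor world pos  = (2, 2); dL² = 245
right sensor world pos = (0, 2); dR² = 193
sL = 60/245 = 12/49
sR = 60/193 = 60/193
mL = 1/2·sL + 0·sR = 6/49
mR = 0·sL + -1·sR = -60/193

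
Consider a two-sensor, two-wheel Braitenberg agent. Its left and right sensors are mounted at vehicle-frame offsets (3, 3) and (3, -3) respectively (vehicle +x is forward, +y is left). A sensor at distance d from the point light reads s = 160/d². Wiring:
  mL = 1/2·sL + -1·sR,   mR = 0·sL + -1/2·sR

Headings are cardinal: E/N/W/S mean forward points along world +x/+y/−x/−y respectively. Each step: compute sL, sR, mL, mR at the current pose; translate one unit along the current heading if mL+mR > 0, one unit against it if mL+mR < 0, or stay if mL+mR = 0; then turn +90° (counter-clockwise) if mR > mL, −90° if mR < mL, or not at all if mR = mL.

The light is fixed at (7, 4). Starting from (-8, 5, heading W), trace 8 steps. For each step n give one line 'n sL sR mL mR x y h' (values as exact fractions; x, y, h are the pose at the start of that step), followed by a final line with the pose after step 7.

0 20/41 8/17 -158/697 -4/17 -8 5 W
1 32/61 160/137 -7568/8357 -80/137 -7 5 N
2 80/149 80/149 -40/149 -40/149 -7 4 W
3 32/53 32/53 -16/53 -16/53 -6 4 W
4 80/117 80/117 -40/117 -40/117 -5 4 W
5 32/41 32/41 -16/41 -16/41 -4 4 W
6 80/89 80/89 -40/89 -40/89 -3 4 W
7 160/153 160/153 -80/153 -80/153 -2 4 W
final -1 4 W

n=0: pose=(-8,5,W); sL=20/41, sR=8/17; mL=-158/697, mR=-4/17; mL+mR=-322/697 → advance -1; mR−mL=-6/697 → turn -1·90°
n=1: pose=(-7,5,N); sL=32/61, sR=160/137; mL=-7568/8357, mR=-80/137; mL+mR=-12448/8357 → advance -1; mR−mL=2688/8357 → turn +1·90°
n=2: pose=(-7,4,W); sL=80/149, sR=80/149; mL=-40/149, mR=-40/149; mL+mR=-80/149 → advance -1; mR−mL=0 → turn +0·90°
n=3: pose=(-6,4,W); sL=32/53, sR=32/53; mL=-16/53, mR=-16/53; mL+mR=-32/53 → advance -1; mR−mL=0 → turn +0·90°
n=4: pose=(-5,4,W); sL=80/117, sR=80/117; mL=-40/117, mR=-40/117; mL+mR=-80/117 → advance -1; mR−mL=0 → turn +0·90°
n=5: pose=(-4,4,W); sL=32/41, sR=32/41; mL=-16/41, mR=-16/41; mL+mR=-32/41 → advance -1; mR−mL=0 → turn +0·90°
n=6: pose=(-3,4,W); sL=80/89, sR=80/89; mL=-40/89, mR=-40/89; mL+mR=-80/89 → advance -1; mR−mL=0 → turn +0·90°
n=7: pose=(-2,4,W); sL=160/153, sR=160/153; mL=-80/153, mR=-80/153; mL+mR=-160/153 → advance -1; mR−mL=0 → turn +0·90°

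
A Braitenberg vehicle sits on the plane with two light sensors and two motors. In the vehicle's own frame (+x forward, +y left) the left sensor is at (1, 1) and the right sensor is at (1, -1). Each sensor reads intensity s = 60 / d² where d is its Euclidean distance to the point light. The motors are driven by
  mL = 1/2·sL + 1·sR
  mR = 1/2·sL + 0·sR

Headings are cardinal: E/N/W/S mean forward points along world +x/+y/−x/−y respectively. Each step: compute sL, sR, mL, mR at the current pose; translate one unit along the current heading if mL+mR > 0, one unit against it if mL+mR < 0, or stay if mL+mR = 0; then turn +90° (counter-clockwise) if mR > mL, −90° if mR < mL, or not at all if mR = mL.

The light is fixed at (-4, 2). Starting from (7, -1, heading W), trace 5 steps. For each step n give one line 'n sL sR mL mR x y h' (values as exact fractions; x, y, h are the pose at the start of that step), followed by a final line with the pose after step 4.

n=0: pose=(7,-1,W); sL=15/29, sR=15/26; mL=315/377, mR=15/58; mL+mR=825/754 → advance +1; mR−mL=-15/26 → turn -1·90°
n=1: pose=(6,-1,N); sL=12/17, sR=12/25; mL=354/425, mR=6/17; mL+mR=504/425 → advance +1; mR−mL=-12/25 → turn -1·90°
n=2: pose=(6,0,E); sL=30/61, sR=6/13; mL=561/793, mR=15/61; mL+mR=756/793 → advance +1; mR−mL=-6/13 → turn -1·90°
n=3: pose=(7,0,S); sL=20/51, sR=60/109; mL=4150/5559, mR=10/51; mL+mR=5240/5559 → advance +1; mR−mL=-60/109 → turn -1·90°
n=4: pose=(7,-1,W); sL=15/29, sR=15/26; mL=315/377, mR=15/58; mL+mR=825/754 → advance +1; mR−mL=-15/26 → turn -1·90°

0 15/29 15/26 315/377 15/58 7 -1 W
1 12/17 12/25 354/425 6/17 6 -1 N
2 30/61 6/13 561/793 15/61 6 0 E
3 20/51 60/109 4150/5559 10/51 7 0 S
4 15/29 15/26 315/377 15/58 7 -1 W
final 6 -1 N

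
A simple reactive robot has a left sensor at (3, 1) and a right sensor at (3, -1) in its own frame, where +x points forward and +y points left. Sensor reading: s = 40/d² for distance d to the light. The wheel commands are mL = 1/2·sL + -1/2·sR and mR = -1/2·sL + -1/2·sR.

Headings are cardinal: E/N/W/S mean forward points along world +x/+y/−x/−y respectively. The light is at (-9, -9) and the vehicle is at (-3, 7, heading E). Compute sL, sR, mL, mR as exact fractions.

left sensor world pos  = (0, 8); dL² = 370
right sensor world pos = (0, 6); dR² = 306
sL = 40/370 = 4/37
sR = 40/306 = 20/153
mL = 1/2·sL + -1/2·sR = -64/5661
mR = -1/2·sL + -1/2·sR = -676/5661

4/37 20/153 -64/5661 -676/5661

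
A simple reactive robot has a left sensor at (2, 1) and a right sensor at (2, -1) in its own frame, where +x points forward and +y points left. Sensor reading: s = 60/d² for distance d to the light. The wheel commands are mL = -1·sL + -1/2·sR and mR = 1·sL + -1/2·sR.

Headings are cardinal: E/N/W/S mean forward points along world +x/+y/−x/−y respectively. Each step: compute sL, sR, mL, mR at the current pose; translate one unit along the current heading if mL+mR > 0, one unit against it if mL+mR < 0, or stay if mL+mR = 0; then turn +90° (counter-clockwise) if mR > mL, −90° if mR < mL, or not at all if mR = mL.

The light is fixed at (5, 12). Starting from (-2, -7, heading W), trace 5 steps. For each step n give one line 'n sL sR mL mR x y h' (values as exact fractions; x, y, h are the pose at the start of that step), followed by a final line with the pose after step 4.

n=0: pose=(-2,-7,W); sL=60/481, sR=4/27; mL=-2582/12987, mR=658/12987; mL+mR=-4/27 → advance -1; mR−mL=120/481 → turn +1·90°
n=1: pose=(-1,-7,S); sL=30/233, sR=6/49; mL=-2169/11417, mR=771/11417; mL+mR=-6/49 → advance -1; mR−mL=60/233 → turn +1·90°
n=2: pose=(-1,-6,E); sL=12/61, sR=60/377; mL=-6354/22997, mR=2694/22997; mL+mR=-60/377 → advance -1; mR−mL=24/61 → turn +1·90°
n=3: pose=(-2,-6,N); sL=3/16, sR=15/73; mL=-339/1168, mR=99/1168; mL+mR=-15/73 → advance -1; mR−mL=3/8 → turn +1·90°
n=4: pose=(-2,-7,W); sL=60/481, sR=4/27; mL=-2582/12987, mR=658/12987; mL+mR=-4/27 → advance -1; mR−mL=120/481 → turn +1·90°

0 60/481 4/27 -2582/12987 658/12987 -2 -7 W
1 30/233 6/49 -2169/11417 771/11417 -1 -7 S
2 12/61 60/377 -6354/22997 2694/22997 -1 -6 E
3 3/16 15/73 -339/1168 99/1168 -2 -6 N
4 60/481 4/27 -2582/12987 658/12987 -2 -7 W
final -1 -7 S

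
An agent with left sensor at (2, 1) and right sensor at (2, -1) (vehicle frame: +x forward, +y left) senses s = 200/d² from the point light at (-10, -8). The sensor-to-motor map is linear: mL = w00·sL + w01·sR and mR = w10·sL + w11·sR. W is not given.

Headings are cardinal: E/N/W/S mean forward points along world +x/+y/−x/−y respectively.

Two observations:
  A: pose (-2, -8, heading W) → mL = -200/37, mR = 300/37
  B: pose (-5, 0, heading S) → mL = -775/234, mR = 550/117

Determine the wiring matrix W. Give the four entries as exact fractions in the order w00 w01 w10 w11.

obs A: pose=(-2,-8,W) → sL=200/37, sR=200/37, mL=-200/37, mR=300/37
obs B: pose=(-5,0,S) → sL=25/9, sR=50/13, mL=-775/234, mR=550/117
sensor matrix S = [[200/37, 200/37], [25/9, 50/13]]; det S = 25000/4329
solve [mL_A; mL_B] = S·[w00; w01] and [mR_A; mR_B] = S·[w10; w11]:
  w00 = -1/2, w01 = -1/2, w10 = 1, w11 = 1/2

-1/2 -1/2 1 1/2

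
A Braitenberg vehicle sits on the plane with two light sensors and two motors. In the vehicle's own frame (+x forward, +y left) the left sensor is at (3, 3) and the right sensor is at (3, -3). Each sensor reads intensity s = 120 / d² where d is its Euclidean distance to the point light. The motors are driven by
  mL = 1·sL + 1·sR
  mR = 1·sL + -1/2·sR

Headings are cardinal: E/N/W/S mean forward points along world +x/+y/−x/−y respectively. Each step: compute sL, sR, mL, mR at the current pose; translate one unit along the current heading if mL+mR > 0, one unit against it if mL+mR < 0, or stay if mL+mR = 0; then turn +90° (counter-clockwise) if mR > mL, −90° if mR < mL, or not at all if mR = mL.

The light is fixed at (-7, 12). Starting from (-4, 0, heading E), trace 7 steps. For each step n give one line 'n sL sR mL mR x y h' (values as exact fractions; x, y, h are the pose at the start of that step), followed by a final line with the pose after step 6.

0 40/39 40/87 560/377 300/377 -4 0 E
1 60/137 60/113 15000/15481 2670/15481 -3 0 S
2 120/257 120/101 42960/25957 -3300/25957 -3 -1 W
3 6/5 15/17 177/85 129/170 -4 -1 N
4 40/39 40/87 560/377 300/377 -4 0 E
5 60/137 60/113 15000/15481 2670/15481 -3 0 S
6 120/257 120/101 42960/25957 -3300/25957 -3 -1 W
final -4 -1 N

n=0: pose=(-4,0,E); sL=40/39, sR=40/87; mL=560/377, mR=300/377; mL+mR=860/377 → advance +1; mR−mL=-20/29 → turn -1·90°
n=1: pose=(-3,0,S); sL=60/137, sR=60/113; mL=15000/15481, mR=2670/15481; mL+mR=17670/15481 → advance +1; mR−mL=-90/113 → turn -1·90°
n=2: pose=(-3,-1,W); sL=120/257, sR=120/101; mL=42960/25957, mR=-3300/25957; mL+mR=39660/25957 → advance +1; mR−mL=-180/101 → turn -1·90°
n=3: pose=(-4,-1,N); sL=6/5, sR=15/17; mL=177/85, mR=129/170; mL+mR=483/170 → advance +1; mR−mL=-45/34 → turn -1·90°
n=4: pose=(-4,0,E); sL=40/39, sR=40/87; mL=560/377, mR=300/377; mL+mR=860/377 → advance +1; mR−mL=-20/29 → turn -1·90°
n=5: pose=(-3,0,S); sL=60/137, sR=60/113; mL=15000/15481, mR=2670/15481; mL+mR=17670/15481 → advance +1; mR−mL=-90/113 → turn -1·90°
n=6: pose=(-3,-1,W); sL=120/257, sR=120/101; mL=42960/25957, mR=-3300/25957; mL+mR=39660/25957 → advance +1; mR−mL=-180/101 → turn -1·90°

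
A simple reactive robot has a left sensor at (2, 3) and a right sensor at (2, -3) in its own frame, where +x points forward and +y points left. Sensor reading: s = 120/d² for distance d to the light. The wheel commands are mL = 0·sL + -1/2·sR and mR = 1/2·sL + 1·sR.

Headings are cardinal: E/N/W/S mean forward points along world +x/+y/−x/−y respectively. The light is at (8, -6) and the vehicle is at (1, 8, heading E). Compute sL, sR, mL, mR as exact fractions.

left sensor world pos  = (3, 11); dL² = 314
right sensor world pos = (3, 5); dR² = 146
sL = 120/314 = 60/157
sR = 120/146 = 60/73
mL = 0·sL + -1/2·sR = -30/73
mR = 1/2·sL + 1·sR = 11610/11461

60/157 60/73 -30/73 11610/11461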